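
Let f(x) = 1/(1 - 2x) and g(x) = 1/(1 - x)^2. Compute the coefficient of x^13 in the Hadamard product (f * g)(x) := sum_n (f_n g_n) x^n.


f has coefficients f_k = 2^k. For g = 1/(1 - x)^2 the coefficient is g_k = C(k + 1, 1) = k + 1. The Hadamard coefficient is (f * g)_k = 2^k * (k + 1).
For k = 13: 2^13 * 14 = 8192 * 14 = 114688.

114688


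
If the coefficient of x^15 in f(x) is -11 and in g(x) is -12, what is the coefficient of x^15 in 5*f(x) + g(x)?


Scalar multiplication scales coefficients: 5 * -11 = -55.
Then add the g coefficient: -55 + -12
= -67

-67


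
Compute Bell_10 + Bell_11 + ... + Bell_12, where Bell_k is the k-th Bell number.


Recall Bell_k counts set partitions of a k-set (with Bell_0 = 1 by convention).
Bell_10 through Bell_12: 115975, 678570, 4213597
Sum = 115975 + 678570 + 4213597 = 5008142.

5008142


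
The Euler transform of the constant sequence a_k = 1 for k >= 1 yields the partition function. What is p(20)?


The Euler transform converts the sequence a_k = 1 into the number of integer partitions.
Using the recurrence or dynamic programming:
p(20) = 627

627


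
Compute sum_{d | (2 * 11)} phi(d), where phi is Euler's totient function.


First, 2 * 11 = 22. One classical identity is sum_{d | n} phi(d) = n (each k in [1, n] has a unique gcd with n, and among the k's with gcd(k, n) = n/d there are phi(d) of them). So the sum equals 22. We also verify directly:
Divisors of 22: 1, 2, 11, 22.
phi values: 1, 1, 10, 10.
Sum = 22.

22


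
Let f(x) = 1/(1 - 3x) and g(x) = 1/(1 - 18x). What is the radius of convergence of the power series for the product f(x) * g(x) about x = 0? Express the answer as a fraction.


The radius of 1/(1 - 3x) is 1/3 (nearest singularity at x = 1/3), and the radius of 1/(1 - 18x) is 1/18.
The product f(x)*g(x) = 1/((1 - 3x)(1 - 18x)) has singularities at both 1/3 and 1/18, so its radius of convergence is the distance to the nearest one:
min(1/3, 1/18) = 1/18.

1/18


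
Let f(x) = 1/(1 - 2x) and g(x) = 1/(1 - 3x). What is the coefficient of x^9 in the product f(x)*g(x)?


The coefficient of x^n in f*g is the Cauchy product: sum_{k=0}^{n} a^k * b^(n-k).
With a=2, b=3, n=9:
sum_{k=0}^{9} 2^k * 3^(9-k)
= 58025

58025


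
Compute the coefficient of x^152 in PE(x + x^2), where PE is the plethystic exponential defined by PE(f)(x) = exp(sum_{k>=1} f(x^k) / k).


With f(x) = x + x^2, the exponent is sum_{k>=1} (x^k + x^(2k)) / k = -ln(1 - x) - ln(1 - x^2). Exponentiating:
PE(x + x^2) = 1 / ((1 - x)(1 - x^2)).
This is the generating function for partitions of n into parts of size 1 or 2. The number of 2's can be any j in 0..76, and the rest are 1's, so
[x^152] = floor(152/2) + 1 = 77.

77


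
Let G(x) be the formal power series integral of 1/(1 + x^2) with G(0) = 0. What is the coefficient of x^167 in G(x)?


1/(1 + x^2) = sum_{j>=0} (-1)^j x^(2j). Integrating termwise with G(0) = 0:
G(x) = sum_{j>=0} (-1)^j x^(2j+1) / (2j+1) = arctan(x).
Only odd powers are nonzero. For x^167 write 167 = 2*83 + 1, giving
(-1)^83 / 167 = -1/167 = -1/167.

-1/167


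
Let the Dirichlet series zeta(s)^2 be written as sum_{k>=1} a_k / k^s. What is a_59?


The Dirichlet convolution of the constant function 1 with itself gives (1 * 1)(k) = sum_{d | k} 1 = d(k), the number of positive divisors of k.
Since zeta(s) = sum_{k>=1} 1/k^s, we have zeta(s)^2 = sum_{k>=1} d(k)/k^s, so a_k = d(k).
For k = 59: the divisors are 1, 59.
Count = 2.

2


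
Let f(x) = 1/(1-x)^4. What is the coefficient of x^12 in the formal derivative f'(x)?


Differentiate: d/dx [ 1/(1-x)^r ] = r / (1-x)^(r+1).
Here r = 4, so f'(x) = 4 / (1-x)^5.
The expansion of 1/(1-x)^(r+1) has coefficient of x^n equal to C(n+r, r).
So the coefficient of x^12 in f'(x) is
4 * C(16, 4) = 4 * 1820 = 7280

7280


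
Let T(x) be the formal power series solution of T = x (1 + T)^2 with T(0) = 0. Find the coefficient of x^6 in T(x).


Apply the Lagrange inversion formula: if T = x * phi(T) with phi(t) = (1 + t)^2, then [x^n] T = (1/n) [t^(n-1)] phi(t)^n = (1/n) [t^(n-1)] (1 + t)^(2n) = (1/n) C(2n, n-1).
Using the identity C(2n, n-1) = C(2n, n) * n / (n+1), the unscaled factor equals C(2n, n) / (n+1) = C_n, the n-th Catalan number.
For n = 6: C_6 = C(12, 6) / 7 = 924/7 = 132 = 132.

132


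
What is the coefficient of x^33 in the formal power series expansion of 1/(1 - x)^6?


The negative binomial / multiset identity is
1/(1 - x)^r = sum_{k>=0} C(k + r - 1, r - 1) x^k.
Here r = 6 and k = 33, so the coefficient is
C(33 + 5, 5) = C(38, 5)
= 501942

501942


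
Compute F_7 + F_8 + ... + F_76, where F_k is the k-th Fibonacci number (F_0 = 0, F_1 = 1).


Use the identity sum_{k=0}^{N} F_k = F_{N+2} - 1 (which follows from F_{k+2} - F_{k+1} = F_k). Then
sum_{k=7}^{76} F_k = (F_{78} - 1) - (F_{8} - 1) = F_{78} - F_{8}.
Computing: F_{78} = 8944394323791464, F_{8} = 21, so
Sum = 8944394323791464 - 21 = 8944394323791443.

8944394323791443


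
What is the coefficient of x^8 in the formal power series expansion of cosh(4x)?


The Maclaurin series is cosh(t) = sum_{m>=0} t^(2m) / (2m)!, so substituting t = 4x, only even powers of x are nonzero, with coefficient of x^(2m) equal to 4^(2m) / (2m)!.
For x^8 the coefficient is 4^8/8! = 65536/40320 = 512/315.

512/315


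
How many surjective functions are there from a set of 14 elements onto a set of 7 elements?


By inclusion-exclusion on which target elements are missed, the number of surjections from an n-set onto a k-set is
surj(n, k) = sum_{j=0}^{k} (-1)^j C(k, j) (k - j)^n.
Equivalently surj(n, k) = k! * S(n, k), where S(n, k) is the Stirling number of the second kind.
For n = 14, k = 7:
S(14, 7) = 49329280, so
surj = 7! * 49329280 = 5040 * 49329280 = 248619571200.

248619571200


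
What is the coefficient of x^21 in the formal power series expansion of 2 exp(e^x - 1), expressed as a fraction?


exp(e^x - 1) is the exponential generating function for the Bell numbers Bell_k: exp(e^x - 1) = sum_{k>=0} Bell_k x^k / k!.
So the coefficient of x^21 in 2 exp(e^x - 1) is 2 Bell_21 / 21!.
Computing: Bell_21 = 474869816156751 and 21! = 51090942171709440000, giving
2 * 474869816156751/51090942171709440000 = 158289938718917/8515157028618240000.

158289938718917/8515157028618240000


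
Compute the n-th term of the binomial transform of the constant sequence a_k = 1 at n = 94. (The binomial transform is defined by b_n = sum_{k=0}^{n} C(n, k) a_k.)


With a_k = 1 for all k, b_n = sum_{k=0}^{n} C(n, k) = 2^n by the binomial theorem.
For n = 94: 2^94 = 19807040628566084398385987584.

19807040628566084398385987584


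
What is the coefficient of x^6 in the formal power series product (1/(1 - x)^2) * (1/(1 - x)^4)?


Combine the factors: (1/(1 - x)^2) * (1/(1 - x)^4) = 1/(1 - x)^6.
Then use 1/(1 - x)^r = sum_{k>=0} C(k + r - 1, r - 1) x^k with r = 6 and k = 6:
C(11, 5) = 462.

462


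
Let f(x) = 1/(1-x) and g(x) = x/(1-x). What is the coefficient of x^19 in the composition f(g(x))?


First simplify the composition: f(g(x)) = 1/(1 - x/(1-x)) = (1-x)/((1-x) - x) = (1-x)/(1-2x).
Now extract the coefficient. Write (1-x)/(1-2x) = 1/(1-2x) - x/(1-2x).
The coefficient of x^n in 1/(1-2x) is 2^n, and in x/(1-2x) is 2^(n-1) (for n >= 1).
So the coefficient of x^19 is 2^19 - 2^18 = 524288 - 262144 = 262144.

262144


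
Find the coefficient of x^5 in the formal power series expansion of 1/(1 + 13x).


Write 1/(1 + c x) = 1/(1 - (-c) x) and apply the geometric-series identity
1/(1 - y) = sum_{k>=0} y^k to get 1/(1 + c x) = sum_{k>=0} (-c)^k x^k.
So the coefficient of x^k is (-c)^k = (-1)^k * c^k.
Here c = 13 and k = 5:
(-13)^5 = -1 * 371293 = -371293

-371293


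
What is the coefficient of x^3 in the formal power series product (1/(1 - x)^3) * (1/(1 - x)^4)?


Combine the factors: (1/(1 - x)^3) * (1/(1 - x)^4) = 1/(1 - x)^7.
Then use 1/(1 - x)^r = sum_{k>=0} C(k + r - 1, r - 1) x^k with r = 7 and k = 3:
C(9, 6) = 84.

84


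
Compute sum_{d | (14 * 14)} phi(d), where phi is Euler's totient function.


First, 14 * 14 = 196. One classical identity is sum_{d | n} phi(d) = n (each k in [1, n] has a unique gcd with n, and among the k's with gcd(k, n) = n/d there are phi(d) of them). So the sum equals 196. We also verify directly:
Divisors of 196: 1, 2, 4, 7, 14, 28, 49, 98, 196.
phi values: 1, 1, 2, 6, 6, 12, 42, 42, 84.
Sum = 196.

196


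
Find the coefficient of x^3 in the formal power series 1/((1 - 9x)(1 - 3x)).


By partial fractions or Cauchy convolution:
The coefficient equals sum_{k=0}^{3} 9^k * 3^(3-k).
= 1080

1080


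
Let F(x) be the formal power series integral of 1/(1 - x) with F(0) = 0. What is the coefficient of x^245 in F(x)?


1/(1 - x) = sum_{k>=0} x^k. Integrating termwise and using F(0) = 0 gives
F(x) = sum_{k>=0} x^(k+1) / (k+1) = sum_{m>=1} x^m / m = -ln(1 - x).
So the coefficient of x^245 is 1/245 = 1/245.

1/245


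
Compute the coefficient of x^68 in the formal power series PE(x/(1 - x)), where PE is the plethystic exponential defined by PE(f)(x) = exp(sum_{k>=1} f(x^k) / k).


For f(x) = x/(1 - x) we have
sum_{k>=1} f(x^k) / k = sum_{k>=1} (1/k) * x^k / (1 - x^k) = sum_{k, m >= 1} x^(k m) / k,
which after exponentiating simplifies to
PE(x/(1 - x)) = prod_{k>=1} 1 / (1 - x^k).
This is the generating function for the partition function p(n), so the coefficient of x^68 is p(68).
Computing p(68) by dynamic programming over parts 1, 2, ..., 68: p(68) = 3087735.

3087735


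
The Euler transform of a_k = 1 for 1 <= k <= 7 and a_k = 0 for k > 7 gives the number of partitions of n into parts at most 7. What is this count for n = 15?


Partitions of 15 into parts at most 7:
Using generating function (1-x)^(-1)(1-x^2)^(-1)...(1-x^7)^(-1),
the coefficient of x^15 = 131

131


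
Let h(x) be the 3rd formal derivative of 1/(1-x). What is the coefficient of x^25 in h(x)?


Differentiating 3 times: d^3/dx^3 [1/(1-x)] = 3!/(1-x)^4.
The expansion 1/(1-x)^4 = sum_{k>=0} C(k+3, 3) x^k, so the coefficient of x^n in 3!/(1-x)^4 is 3! * C(n+3, 3).
For n = 25: 6 * C(28, 3) = 6 * 3276 = 19656

19656


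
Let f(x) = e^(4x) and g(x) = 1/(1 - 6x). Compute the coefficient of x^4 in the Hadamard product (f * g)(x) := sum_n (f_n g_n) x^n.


Expanding: f_k = 4^k/k! (from e^(4x)) and g_k = 6^k (from 1/(1 - 6x)). So the Hadamard coefficient (f * g)_k = 4^k 6^k / k! = (24)^k / k!.
For k = 4: 24^4/4! = 331776/24 = 13824.

13824


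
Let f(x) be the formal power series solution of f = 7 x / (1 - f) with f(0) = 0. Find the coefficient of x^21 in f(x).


Apply Lagrange inversion: f = 7 x * phi(f) with phi(t) = 1/(1 - t), so
[x^n] f = 7^n * (1/n) [t^(n-1)] phi(t)^n = 7^n * (1/n) [t^(n-1)] (1 - t)^(-n) = 7^n * (1/n) C(2n - 2, n - 1) = 7^n * C_{n-1}.
For n = 21: C_20 = C(40, 20) / 21 = 137846528820/21 = 6564120420.
With the 7^21 = 558545864083284007 factor, the coefficient is 558545864083284007 * 6564120420 = 3666362311935629131008122940.

3666362311935629131008122940


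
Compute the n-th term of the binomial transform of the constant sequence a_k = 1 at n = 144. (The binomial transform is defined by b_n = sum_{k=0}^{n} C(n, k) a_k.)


With a_k = 1 for all k, b_n = sum_{k=0}^{n} C(n, k) = 2^n by the binomial theorem.
For n = 144: 2^144 = 22300745198530623141535718272648361505980416.

22300745198530623141535718272648361505980416


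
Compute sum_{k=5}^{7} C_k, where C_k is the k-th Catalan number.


C_5 through C_7: 42, 132, 429
Sum = 42 + 132 + 429
= 603

603


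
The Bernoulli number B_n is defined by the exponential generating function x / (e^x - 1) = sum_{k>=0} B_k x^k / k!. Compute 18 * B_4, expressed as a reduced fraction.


Bernoulli numbers can also be computed recursively via B_0 = 1 and sum_{j=0}^{m} C(m+1, j) B_j = 0 for m >= 1. Odd-index Bernoulli numbers vanish for k >= 3.
Computing B_4 = -1/30, so 18 * B_4 = 18 * -1/30 = -3/5.

-3/5


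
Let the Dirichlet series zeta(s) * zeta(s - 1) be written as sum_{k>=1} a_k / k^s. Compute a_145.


Convolution gives a_k = sum_{d | k} d * 1 = sum_{d | k} d = sigma(k), the sum of positive divisors of k.
For k = 145, the divisors are 1, 5, 29, 145, so
sigma(145) = 1 + 5 + 29 + 145 = 180.

180


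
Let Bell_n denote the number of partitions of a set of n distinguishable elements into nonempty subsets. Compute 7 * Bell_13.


Bell_13 can be computed from the Bell triangle or from Dobinski's identity Bell_n = (1/e) * sum_{k>=0} k^n / k!.
Computing Bell_13 = 27644437.
Then 7 * 27644437 = 193511059.

193511059


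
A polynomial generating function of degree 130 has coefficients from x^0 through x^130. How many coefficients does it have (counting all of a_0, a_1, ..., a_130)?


A polynomial of degree 130 takes the form a_0 + a_1 x + ... + a_130 x^130.
The number of coefficients is 130 + 1 = 131.

131


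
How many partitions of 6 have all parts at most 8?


Using the generating function (1-x)^(-1)(1-x^2)^(-1)...(1-x^8)^(-1),
the coefficient of x^6 counts these restricted partitions.
Result = 11

11


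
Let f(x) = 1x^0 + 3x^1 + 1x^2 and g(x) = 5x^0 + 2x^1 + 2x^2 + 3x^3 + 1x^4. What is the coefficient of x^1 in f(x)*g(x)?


Cauchy product at x^1:
1*2 + 3*5
= 17

17


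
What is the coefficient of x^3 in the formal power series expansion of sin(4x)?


The Maclaurin series is sin(t) = sum_{k>=0} (-1)^k t^(2k+1) / (2k+1)!, so substituting t = 4x, only odd powers of x are nonzero, with coefficient of x^(2k+1) equal to (-1)^k 4^(2k+1) / (2k+1)!.
Write 3 = 2*1 + 1, giving the coefficient (-1)^1 * 4^3 / 3! = -64/6 = -32/3.

-32/3


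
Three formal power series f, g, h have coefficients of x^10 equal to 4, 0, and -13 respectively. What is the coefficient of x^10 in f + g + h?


Series addition is componentwise:
4 + 0 + -13
= -9

-9


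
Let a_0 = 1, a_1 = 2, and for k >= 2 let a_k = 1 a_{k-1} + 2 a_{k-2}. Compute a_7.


Iterating the recurrence forward:
a_0 = 1
a_1 = 2
a_2 = 1*2 + 2*1 = 4
a_3 = 1*4 + 2*2 = 8
a_4 = 1*8 + 2*4 = 16
a_5 = 1*16 + 2*8 = 32
a_6 = 1*32 + 2*16 = 64
a_7 = 1*64 + 2*32 = 128
So a_7 = 128.

128


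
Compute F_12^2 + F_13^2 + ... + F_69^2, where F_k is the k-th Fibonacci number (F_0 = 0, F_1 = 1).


There is a standard identity sum_{k=0}^{N} F_k^2 = F_N * F_{N+1} (proved inductively from the telescoping relation F_k^2 = F_k F_{k+1} - F_{k-1} F_k). Then
sum_{k=12}^{69} F_k^2 = F_69 F_70 - F_11 F_12.
Computing: F_69 = 117669030460994, F_70 = 190392490709135, F_11 = 89, F_12 = 144.
Sum = 117669030460994 * 190392490709135 - 89 * 144 = 22403299788797723451016967374.

22403299788797723451016967374


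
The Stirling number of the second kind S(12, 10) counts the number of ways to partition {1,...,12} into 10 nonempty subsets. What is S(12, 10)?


Using the explicit formula S(n,k) = (1/k!) sum_{j=0}^{k} (-1)^(k-j) C(k,j) j^n:
S(12, 10) = 1705
Equivalently, S(n,k) is n! times the coefficient of x^n in the EGF (e^x - 1)^k / k!.

1705


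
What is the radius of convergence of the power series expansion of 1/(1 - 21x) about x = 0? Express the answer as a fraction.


Expanding 1/(1 - 21x) = sum_{k>=0} 21^k x^k, the series converges when |21x| < 1, i.e., |x| < 1/21.
So the radius of convergence is 1/21 = 1/21.

1/21


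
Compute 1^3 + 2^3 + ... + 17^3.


This power sum has a closed form given by Faulhaber's formula
sum_{k=1}^{m} k^p = (1 / (p + 1)) * sum_{j=0}^{p} C(p + 1, j) B_j m^(p + 1 - j),
but for small m direct computation is fastest:
1 + 8 + 27 + 64 + 125 + 216 + 343 + 512 + 729 + 1000 + 1331 + 1728 + 2197 + 2744 + 3375 + 4096 + 4913 = 23409.

23409


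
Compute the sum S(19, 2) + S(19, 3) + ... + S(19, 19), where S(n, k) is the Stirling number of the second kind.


By definition, S(n, k) counts partitions of an n-set into exactly k nonempty blocks.
Computing row n = 19 for k = 2..19:
S(19, k): 262143, 193448101, 11259666950, 147589284710, 693081601779, 1492924634839, 1709751003480, 1144614626805, 477297033785, 129413217791, 23466951300, 2892439160, 243577530, 13916778, 527136, 12597, 171, 1
Sum = 5832742205056.

5832742205056


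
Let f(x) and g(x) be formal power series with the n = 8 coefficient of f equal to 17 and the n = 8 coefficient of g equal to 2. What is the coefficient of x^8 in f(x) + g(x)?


Addition of formal power series is termwise.
The coefficient of x^8 in f + g = 17 + 2
= 19

19


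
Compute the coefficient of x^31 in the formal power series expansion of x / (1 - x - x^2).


Let f(x) = sum_{k>=0} a_k x^k. Multiplying f(x) * (1 - x - x^2) = x and matching coefficients gives a_0 = 0, a_1 = 1, and a_k = a_{k-1} + a_{k-2} for k >= 2. These are the Fibonacci numbers F_k.
Iterating from F_0 = 0, F_1 = 1:
F_0=0, F_1=1, F_2=1, F_3=2, F_4=3, F_5=5, F_6=8, F_7=13, F_8=21, F_9=34, ...
F_31 = 1346269.

1346269


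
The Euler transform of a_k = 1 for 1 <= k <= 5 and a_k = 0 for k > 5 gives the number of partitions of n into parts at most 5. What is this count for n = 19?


Partitions of 19 into parts at most 5:
Using generating function (1-x)^(-1)(1-x^2)^(-1)...(1-x^5)^(-1),
the coefficient of x^19 = 164

164


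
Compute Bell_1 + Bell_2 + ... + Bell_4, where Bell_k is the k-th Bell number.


Recall Bell_k counts set partitions of a k-set (with Bell_0 = 1 by convention).
Bell_1 through Bell_4: 1, 2, 5, 15
Sum = 1 + 2 + 5 + 15 = 23.

23


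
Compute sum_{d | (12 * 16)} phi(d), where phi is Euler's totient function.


First, 12 * 16 = 192. One classical identity is sum_{d | n} phi(d) = n (each k in [1, n] has a unique gcd with n, and among the k's with gcd(k, n) = n/d there are phi(d) of them). So the sum equals 192. We also verify directly:
Divisors of 192: 1, 2, 3, 4, 6, 8, 12, 16, 24, 32, 48, 64, 96, 192.
phi values: 1, 1, 2, 2, 2, 4, 4, 8, 8, 16, 16, 32, 32, 64.
Sum = 192.

192


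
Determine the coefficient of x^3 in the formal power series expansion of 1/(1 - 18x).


The geometric series identity gives 1/(1 - c x) = sum_{k>=0} c^k x^k, so the coefficient of x^k is c^k.
Here c = 18 and k = 3.
Computing: 18^3 = 5832

5832


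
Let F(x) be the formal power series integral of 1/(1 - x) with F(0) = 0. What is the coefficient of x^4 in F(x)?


1/(1 - x) = sum_{k>=0} x^k. Integrating termwise and using F(0) = 0 gives
F(x) = sum_{k>=0} x^(k+1) / (k+1) = sum_{m>=1} x^m / m = -ln(1 - x).
So the coefficient of x^4 is 1/4 = 1/4.

1/4


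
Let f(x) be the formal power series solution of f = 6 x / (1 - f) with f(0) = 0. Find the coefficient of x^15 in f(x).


Apply Lagrange inversion: f = 6 x * phi(f) with phi(t) = 1/(1 - t), so
[x^n] f = 6^n * (1/n) [t^(n-1)] phi(t)^n = 6^n * (1/n) [t^(n-1)] (1 - t)^(-n) = 6^n * (1/n) C(2n - 2, n - 1) = 6^n * C_{n-1}.
For n = 15: C_14 = C(28, 14) / 15 = 40116600/15 = 2674440.
With the 6^15 = 470184984576 factor, the coefficient is 470184984576 * 2674440 = 1257481530149437440.

1257481530149437440


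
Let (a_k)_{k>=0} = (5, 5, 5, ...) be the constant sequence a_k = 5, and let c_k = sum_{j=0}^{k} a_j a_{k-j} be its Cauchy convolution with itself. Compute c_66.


Since a_j = 5 for all j >= 0, the convolution sum becomes
c_k = sum_{j=0}^{k} 5 * 5 = 25 * (k + 1).
Equivalently, the generating function of (a_k) is 5/(1 - x) and its square is 25/(1 - x)^2 = sum_{k>=0} 25(k + 1) x^k.
For k = 66: 25 * 67 = 1675.

1675


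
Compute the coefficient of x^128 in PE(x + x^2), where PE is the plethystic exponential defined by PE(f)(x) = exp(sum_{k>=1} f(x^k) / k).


With f(x) = x + x^2, the exponent is sum_{k>=1} (x^k + x^(2k)) / k = -ln(1 - x) - ln(1 - x^2). Exponentiating:
PE(x + x^2) = 1 / ((1 - x)(1 - x^2)).
This is the generating function for partitions of n into parts of size 1 or 2. The number of 2's can be any j in 0..64, and the rest are 1's, so
[x^128] = floor(128/2) + 1 = 65.

65


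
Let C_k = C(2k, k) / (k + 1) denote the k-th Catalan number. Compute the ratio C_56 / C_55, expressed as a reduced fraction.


Using C_k = (2k)! / (k! (k+1)!), the ratio C_{k+1}/C_k simplifies to
C_{k+1}/C_k = [(2k+2)! / ((k+1)! (k+2)!)] * [k! (k+1)! / (2k)!]
 = (2k+2)(2k+1) / ((k+1)(k+2)) = 2(2k+1) / (k+2).
For k = 55: 2(2*55 + 1) / (55 + 2) = 222/57 = 74/19.

74/19


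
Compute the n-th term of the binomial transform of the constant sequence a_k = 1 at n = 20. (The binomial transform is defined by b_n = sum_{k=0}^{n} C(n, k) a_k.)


With a_k = 1 for all k, b_n = sum_{k=0}^{n} C(n, k) = 2^n by the binomial theorem.
For n = 20: 2^20 = 1048576.

1048576


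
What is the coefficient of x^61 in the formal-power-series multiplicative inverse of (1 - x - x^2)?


Let the inverse be f(x) = sum_{k>=0} a_k x^k. From f(x) * (1 - x - x^2) = 1 and matching coefficients:
 x^0: a_0 = 1.
 x^1: a_1 - a_0 = 0, so a_1 = 1.
 x^k (k >= 2): a_k - a_{k-1} - a_{k-2} = 0, i.e. a_k = a_{k-1} + a_{k-2}.
This is the Fibonacci-type recurrence shifted so that a_0 = a_1 = 1.
Iterating: a_0=1, a_1=1, a_2=2, a_3=3, a_4=5, a_5=8, a_6=13, a_7=21, a_8=34, a_9=55, ...
a_61 = 4052739537881.

4052739537881


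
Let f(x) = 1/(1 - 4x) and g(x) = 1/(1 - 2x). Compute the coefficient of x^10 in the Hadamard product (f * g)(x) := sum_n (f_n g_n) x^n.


f has coefficients f_k = 4^k and g has coefficients g_k = 2^k, so the Hadamard product has coefficient (f*g)_k = 4^k * 2^k = 8^k.
For k = 10: 8^10 = 1073741824.

1073741824


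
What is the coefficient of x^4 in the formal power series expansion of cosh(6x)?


The Maclaurin series is cosh(t) = sum_{m>=0} t^(2m) / (2m)!, so substituting t = 6x, only even powers of x are nonzero, with coefficient of x^(2m) equal to 6^(2m) / (2m)!.
For x^4 the coefficient is 6^4/4! = 1296/24 = 54.

54


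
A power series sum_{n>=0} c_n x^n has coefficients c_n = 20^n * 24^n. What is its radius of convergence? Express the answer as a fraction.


By the root test (Cauchy-Hadamard), the radius is R = 1 / limsup_n |c_n|^(1/n).
Here |c_n|^(1/n) = (20^n * 24^n)^(1/n) = 20 * 24 = 480 for all n.
So R = 1/480 = 1/480.

1/480


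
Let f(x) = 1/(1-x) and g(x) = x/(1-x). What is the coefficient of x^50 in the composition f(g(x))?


First simplify the composition: f(g(x)) = 1/(1 - x/(1-x)) = (1-x)/((1-x) - x) = (1-x)/(1-2x).
Now extract the coefficient. Write (1-x)/(1-2x) = 1/(1-2x) - x/(1-2x).
The coefficient of x^n in 1/(1-2x) is 2^n, and in x/(1-2x) is 2^(n-1) (for n >= 1).
So the coefficient of x^50 is 2^50 - 2^49 = 1125899906842624 - 562949953421312 = 562949953421312.

562949953421312


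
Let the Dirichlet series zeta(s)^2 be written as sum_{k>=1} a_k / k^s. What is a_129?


The Dirichlet convolution of the constant function 1 with itself gives (1 * 1)(k) = sum_{d | k} 1 = d(k), the number of positive divisors of k.
Since zeta(s) = sum_{k>=1} 1/k^s, we have zeta(s)^2 = sum_{k>=1} d(k)/k^s, so a_k = d(k).
For k = 129: the divisors are 1, 3, 43, 129.
Count = 4.

4


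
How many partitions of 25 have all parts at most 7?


Using the generating function (1-x)^(-1)(1-x^2)^(-1)...(1-x^7)^(-1),
the coefficient of x^25 counts these restricted partitions.
Result = 860

860


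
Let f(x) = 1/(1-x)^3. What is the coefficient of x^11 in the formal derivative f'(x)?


Differentiate: d/dx [ 1/(1-x)^r ] = r / (1-x)^(r+1).
Here r = 3, so f'(x) = 3 / (1-x)^4.
The expansion of 1/(1-x)^(r+1) has coefficient of x^n equal to C(n+r, r).
So the coefficient of x^11 in f'(x) is
3 * C(14, 3) = 3 * 364 = 1092

1092


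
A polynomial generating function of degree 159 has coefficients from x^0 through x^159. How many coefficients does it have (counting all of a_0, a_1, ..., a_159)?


A polynomial of degree 159 takes the form a_0 + a_1 x + ... + a_159 x^159.
The number of coefficients is 159 + 1 = 160.

160


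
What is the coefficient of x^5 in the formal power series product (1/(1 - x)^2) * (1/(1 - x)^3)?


Combine the factors: (1/(1 - x)^2) * (1/(1 - x)^3) = 1/(1 - x)^5.
Then use 1/(1 - x)^r = sum_{k>=0} C(k + r - 1, r - 1) x^k with r = 5 and k = 5:
C(9, 4) = 126.

126


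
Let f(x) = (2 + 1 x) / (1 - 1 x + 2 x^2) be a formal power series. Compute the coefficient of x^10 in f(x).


Write f(x) = sum_{k>=0} a_k x^k. Multiplying both sides by 1 - 1 x + 2 x^2 gives
(1 - 1 x + 2 x^2) sum_{k>=0} a_k x^k = 2 + 1 x.
Matching coefficients:
 x^0: a_0 = 2
 x^1: a_1 - 1 a_0 = 1  =>  a_1 = 1*2 + 1 = 3
 x^k (k >= 2): a_k = 1 a_{k-1} - 2 a_{k-2}.
Iterating: a_2 = -1, a_3 = -7, a_4 = -5, a_5 = 9, a_6 = 19, a_7 = 1, a_8 = -37, a_9 = -39, a_10 = 35.
So the coefficient of x^10 is 35.

35


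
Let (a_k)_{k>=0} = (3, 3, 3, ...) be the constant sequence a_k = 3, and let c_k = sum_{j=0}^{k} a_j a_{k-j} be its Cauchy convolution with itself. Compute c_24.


Since a_j = 3 for all j >= 0, the convolution sum becomes
c_k = sum_{j=0}^{k} 3 * 3 = 9 * (k + 1).
Equivalently, the generating function of (a_k) is 3/(1 - x) and its square is 9/(1 - x)^2 = sum_{k>=0} 9(k + 1) x^k.
For k = 24: 9 * 25 = 225.

225


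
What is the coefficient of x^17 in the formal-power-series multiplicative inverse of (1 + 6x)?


The inverse is 1/(1 + 6x). Apply the geometric identity 1/(1 - y) = sum_{k>=0} y^k with y = -6x:
1/(1 + 6x) = sum_{k>=0} (-6)^k x^k.
So the coefficient of x^17 is (-6)^17 = -16926659444736.

-16926659444736


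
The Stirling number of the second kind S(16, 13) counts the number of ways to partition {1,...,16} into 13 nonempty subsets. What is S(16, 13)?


Using the explicit formula S(n,k) = (1/k!) sum_{j=0}^{k} (-1)^(k-j) C(k,j) j^n:
S(16, 13) = 165620
Equivalently, S(n,k) is n! times the coefficient of x^n in the EGF (e^x - 1)^k / k!.

165620


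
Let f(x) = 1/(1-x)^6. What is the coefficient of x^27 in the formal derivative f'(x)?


Differentiate: d/dx [ 1/(1-x)^r ] = r / (1-x)^(r+1).
Here r = 6, so f'(x) = 6 / (1-x)^7.
The expansion of 1/(1-x)^(r+1) has coefficient of x^n equal to C(n+r, r).
So the coefficient of x^27 in f'(x) is
6 * C(33, 6) = 6 * 1107568 = 6645408

6645408


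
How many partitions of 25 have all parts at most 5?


Using the generating function (1-x)^(-1)(1-x^2)^(-1)...(1-x^5)^(-1),
the coefficient of x^25 counts these restricted partitions.
Result = 377

377


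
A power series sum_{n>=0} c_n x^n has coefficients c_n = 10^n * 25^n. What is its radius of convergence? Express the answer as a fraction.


By the root test (Cauchy-Hadamard), the radius is R = 1 / limsup_n |c_n|^(1/n).
Here |c_n|^(1/n) = (10^n * 25^n)^(1/n) = 10 * 25 = 250 for all n.
So R = 1/250 = 1/250.

1/250


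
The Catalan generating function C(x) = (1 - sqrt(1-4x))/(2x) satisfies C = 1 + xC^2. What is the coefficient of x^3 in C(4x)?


Substituting x -> 4x scales the n-th coefficient by 4^n, so [x^3] C(4x) = 4^3 * C_3.
C_3 = C(2*3, 3)/(4) = 20/4 = 5.
So 4^3 * 5 = 64 * 5 = 320.

320


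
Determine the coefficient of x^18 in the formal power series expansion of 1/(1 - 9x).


The geometric series identity gives 1/(1 - c x) = sum_{k>=0} c^k x^k, so the coefficient of x^k is c^k.
Here c = 9 and k = 18.
Computing: 9^18 = 150094635296999121

150094635296999121


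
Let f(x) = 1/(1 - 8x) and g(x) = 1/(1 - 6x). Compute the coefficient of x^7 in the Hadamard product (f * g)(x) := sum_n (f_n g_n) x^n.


f has coefficients f_k = 8^k and g has coefficients g_k = 6^k, so the Hadamard product has coefficient (f*g)_k = 8^k * 6^k = 48^k.
For k = 7: 48^7 = 587068342272.

587068342272


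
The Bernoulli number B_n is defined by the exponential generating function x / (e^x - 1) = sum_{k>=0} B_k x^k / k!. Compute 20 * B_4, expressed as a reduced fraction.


Bernoulli numbers can also be computed recursively via B_0 = 1 and sum_{j=0}^{m} C(m+1, j) B_j = 0 for m >= 1. Odd-index Bernoulli numbers vanish for k >= 3.
Computing B_4 = -1/30, so 20 * B_4 = 20 * -1/30 = -2/3.

-2/3


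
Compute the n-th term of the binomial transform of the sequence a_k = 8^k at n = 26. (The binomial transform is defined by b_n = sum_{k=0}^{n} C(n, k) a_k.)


With a_k = 8^k, b_n = sum_{k=0}^{n} C(n, k) 8^k = (1 + 8)^n by the binomial theorem.
For n = 26: (1 + 8)^26 = 9^26 = 6461081889226673298932241.

6461081889226673298932241


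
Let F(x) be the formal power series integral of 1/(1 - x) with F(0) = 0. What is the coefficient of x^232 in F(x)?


1/(1 - x) = sum_{k>=0} x^k. Integrating termwise and using F(0) = 0 gives
F(x) = sum_{k>=0} x^(k+1) / (k+1) = sum_{m>=1} x^m / m = -ln(1 - x).
So the coefficient of x^232 is 1/232 = 1/232.

1/232


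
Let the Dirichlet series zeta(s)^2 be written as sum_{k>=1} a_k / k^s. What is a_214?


The Dirichlet convolution of the constant function 1 with itself gives (1 * 1)(k) = sum_{d | k} 1 = d(k), the number of positive divisors of k.
Since zeta(s) = sum_{k>=1} 1/k^s, we have zeta(s)^2 = sum_{k>=1} d(k)/k^s, so a_k = d(k).
For k = 214: the divisors are 1, 2, 107, 214.
Count = 4.

4


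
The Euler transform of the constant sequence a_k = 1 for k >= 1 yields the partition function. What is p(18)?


The Euler transform converts the sequence a_k = 1 into the number of integer partitions.
Using the recurrence or dynamic programming:
p(18) = 385

385


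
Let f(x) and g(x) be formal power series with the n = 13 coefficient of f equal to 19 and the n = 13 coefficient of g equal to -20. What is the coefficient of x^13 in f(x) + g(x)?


Addition of formal power series is termwise.
The coefficient of x^13 in f + g = 19 + -20
= -1

-1


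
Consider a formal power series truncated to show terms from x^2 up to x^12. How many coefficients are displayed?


From x^2 to x^12 inclusive, the count is 12 - 2 + 1 = 11.

11


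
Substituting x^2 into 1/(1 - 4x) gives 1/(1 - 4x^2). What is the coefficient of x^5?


Since 1/(1 - 4x^2) only has even powers of x,
the coefficient of x^5 (odd) is 0.

0


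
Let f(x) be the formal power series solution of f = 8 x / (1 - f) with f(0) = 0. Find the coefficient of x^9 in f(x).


Apply Lagrange inversion: f = 8 x * phi(f) with phi(t) = 1/(1 - t), so
[x^n] f = 8^n * (1/n) [t^(n-1)] phi(t)^n = 8^n * (1/n) [t^(n-1)] (1 - t)^(-n) = 8^n * (1/n) C(2n - 2, n - 1) = 8^n * C_{n-1}.
For n = 9: C_8 = C(16, 8) / 9 = 12870/9 = 1430.
With the 8^9 = 134217728 factor, the coefficient is 134217728 * 1430 = 191931351040.

191931351040


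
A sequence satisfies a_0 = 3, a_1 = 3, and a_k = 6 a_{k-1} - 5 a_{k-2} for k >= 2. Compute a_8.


The characteristic equation is t^2 - 6 t + 5 = 0, with roots r_1 = 5 and r_2 = 1 (so c_1 = r_1 + r_2, c_2 = -r_1 r_2 as required).
One can use the closed form a_n = A r_1^n + B r_2^n, but direct iteration is more reliable:
a_0 = 3, a_1 = 3, a_2 = 3, a_3 = 3, a_4 = 3, a_5 = 3, a_6 = 3, a_7 = 3, a_8 = 3.
So a_8 = 3.

3


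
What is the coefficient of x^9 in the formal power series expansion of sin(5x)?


The Maclaurin series is sin(t) = sum_{k>=0} (-1)^k t^(2k+1) / (2k+1)!, so substituting t = 5x, only odd powers of x are nonzero, with coefficient of x^(2k+1) equal to (-1)^k 5^(2k+1) / (2k+1)!.
Write 9 = 2*4 + 1, giving the coefficient (-1)^4 * 5^9 / 9! = 1953125/362880 = 390625/72576.

390625/72576


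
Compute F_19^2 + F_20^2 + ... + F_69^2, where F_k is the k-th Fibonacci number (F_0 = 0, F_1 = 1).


There is a standard identity sum_{k=0}^{N} F_k^2 = F_N * F_{N+1} (proved inductively from the telescoping relation F_k^2 = F_k F_{k+1} - F_{k-1} F_k). Then
sum_{k=19}^{69} F_k^2 = F_69 F_70 - F_18 F_19.
Computing: F_69 = 117669030460994, F_70 = 190392490709135, F_18 = 2584, F_19 = 4181.
Sum = 117669030460994 * 190392490709135 - 2584 * 4181 = 22403299788797723451006176486.

22403299788797723451006176486


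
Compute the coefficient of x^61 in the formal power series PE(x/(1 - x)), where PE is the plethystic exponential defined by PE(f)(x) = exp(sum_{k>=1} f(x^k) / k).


For f(x) = x/(1 - x) we have
sum_{k>=1} f(x^k) / k = sum_{k>=1} (1/k) * x^k / (1 - x^k) = sum_{k, m >= 1} x^(k m) / k,
which after exponentiating simplifies to
PE(x/(1 - x)) = prod_{k>=1} 1 / (1 - x^k).
This is the generating function for the partition function p(n), so the coefficient of x^61 is p(61).
Computing p(61) by dynamic programming over parts 1, 2, ..., 61: p(61) = 1121505.

1121505


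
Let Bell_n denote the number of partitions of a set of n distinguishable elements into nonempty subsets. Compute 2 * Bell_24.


Bell_24 can be computed from the Bell triangle or from Dobinski's identity Bell_n = (1/e) * sum_{k>=0} k^n / k!.
Computing Bell_24 = 445958869294805289.
Then 2 * 445958869294805289 = 891917738589610578.

891917738589610578


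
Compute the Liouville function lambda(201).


The Liouville function is lambda(k) = (-1)^Omega(k), where Omega(k) counts the prime factors of k with multiplicity.
Factoring: 201 = 3 * 67, so Omega(201) = 2.
lambda(201) = (-1)^2 = 1.

1


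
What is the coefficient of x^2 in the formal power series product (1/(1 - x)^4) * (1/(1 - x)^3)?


Combine the factors: (1/(1 - x)^4) * (1/(1 - x)^3) = 1/(1 - x)^7.
Then use 1/(1 - x)^r = sum_{k>=0} C(k + r - 1, r - 1) x^k with r = 7 and k = 2:
C(8, 6) = 28.

28


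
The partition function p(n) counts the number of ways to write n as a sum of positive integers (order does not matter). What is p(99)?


Using the generating function prod_{k>=1} 1/(1-x^k), we compute p(99).
By dynamic programming over parts 1 through 99:
p(99) = 169229875

169229875


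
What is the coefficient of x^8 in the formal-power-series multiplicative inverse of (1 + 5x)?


The inverse is 1/(1 + 5x). Apply the geometric identity 1/(1 - y) = sum_{k>=0} y^k with y = -5x:
1/(1 + 5x) = sum_{k>=0} (-5)^k x^k.
So the coefficient of x^8 is (-5)^8 = 390625.

390625


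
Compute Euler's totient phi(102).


phi(n) counts integers in [1, n] coprime to n. Using the multiplicative formula phi(n) = n * prod_{p | n} (1 - 1/p):
102 = 2 * 3 * 17, so
phi(102) = 102 * (1 - 1/2) * (1 - 1/3) * (1 - 1/17) = 32.

32


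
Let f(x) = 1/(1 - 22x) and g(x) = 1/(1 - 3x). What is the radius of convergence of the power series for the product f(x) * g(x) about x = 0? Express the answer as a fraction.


The radius of 1/(1 - 22x) is 1/22 (nearest singularity at x = 1/22), and the radius of 1/(1 - 3x) is 1/3.
The product f(x)*g(x) = 1/((1 - 22x)(1 - 3x)) has singularities at both 1/22 and 1/3, so its radius of convergence is the distance to the nearest one:
min(1/22, 1/3) = 1/22.

1/22


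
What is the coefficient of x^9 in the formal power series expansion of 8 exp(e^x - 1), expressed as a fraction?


exp(e^x - 1) is the exponential generating function for the Bell numbers Bell_k: exp(e^x - 1) = sum_{k>=0} Bell_k x^k / k!.
So the coefficient of x^9 in 8 exp(e^x - 1) is 8 Bell_9 / 9!.
Computing: Bell_9 = 21147 and 9! = 362880, giving
8 * 21147/362880 = 1007/2160.

1007/2160


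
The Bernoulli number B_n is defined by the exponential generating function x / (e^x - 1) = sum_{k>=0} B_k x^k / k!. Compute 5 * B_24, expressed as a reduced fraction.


Bernoulli numbers can also be computed recursively via B_0 = 1 and sum_{j=0}^{m} C(m+1, j) B_j = 0 for m >= 1. Odd-index Bernoulli numbers vanish for k >= 3.
Computing B_24 = -236364091/2730, so 5 * B_24 = 5 * -236364091/2730 = -236364091/546.

-236364091/546


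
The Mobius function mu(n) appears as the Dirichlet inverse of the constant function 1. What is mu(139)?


139 = 139 (all distinct primes).
mu(139) = (-1)^1 = -1

-1


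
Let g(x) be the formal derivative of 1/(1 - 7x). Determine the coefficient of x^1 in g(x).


Differentiate termwise: d/dx sum_{k>=0} 7^k x^k = sum_{k>=1} k 7^k x^(k-1) = sum_{j>=0} (j+1) 7^(j+1) x^j.
Equivalently, d/dx [1/(1 - 7x)] = 7/(1 - 7x)^2.
For j = 1: 2 * 7^2 = 2 * 49 = 98.

98


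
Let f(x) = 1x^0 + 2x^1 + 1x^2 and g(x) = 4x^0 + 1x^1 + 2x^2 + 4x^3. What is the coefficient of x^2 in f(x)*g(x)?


Cauchy product at x^2:
1*2 + 2*1 + 1*4
= 8

8


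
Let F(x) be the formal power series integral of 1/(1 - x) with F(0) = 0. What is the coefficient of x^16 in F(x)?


1/(1 - x) = sum_{k>=0} x^k. Integrating termwise and using F(0) = 0 gives
F(x) = sum_{k>=0} x^(k+1) / (k+1) = sum_{m>=1} x^m / m = -ln(1 - x).
So the coefficient of x^16 is 1/16 = 1/16.

1/16


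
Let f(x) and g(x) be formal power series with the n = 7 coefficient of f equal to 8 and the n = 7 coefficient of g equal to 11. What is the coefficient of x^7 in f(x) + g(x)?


Addition of formal power series is termwise.
The coefficient of x^7 in f + g = 8 + 11
= 19

19


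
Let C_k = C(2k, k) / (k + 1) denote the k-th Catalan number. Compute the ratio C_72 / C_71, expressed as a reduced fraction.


Using C_k = (2k)! / (k! (k+1)!), the ratio C_{k+1}/C_k simplifies to
C_{k+1}/C_k = [(2k+2)! / ((k+1)! (k+2)!)] * [k! (k+1)! / (2k)!]
 = (2k+2)(2k+1) / ((k+1)(k+2)) = 2(2k+1) / (k+2).
For k = 71: 2(2*71 + 1) / (71 + 2) = 286/73 = 286/73.

286/73


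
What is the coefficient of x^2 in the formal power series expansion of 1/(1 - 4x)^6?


The general identity 1/(1 - c x)^r = sum_{k>=0} c^k C(k + r - 1, r - 1) x^k follows by substituting y = c x into 1/(1 - y)^r = sum_{k>=0} C(k + r - 1, r - 1) y^k.
For c = 4, r = 6, k = 2:
4^2 * C(7, 5) = 16 * 21 = 336.

336


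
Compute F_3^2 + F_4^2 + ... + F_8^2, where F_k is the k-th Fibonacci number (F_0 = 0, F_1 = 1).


There is a standard identity sum_{k=0}^{N} F_k^2 = F_N * F_{N+1} (proved inductively from the telescoping relation F_k^2 = F_k F_{k+1} - F_{k-1} F_k). Then
sum_{k=3}^{8} F_k^2 = F_8 F_9 - F_2 F_3.
Computing: F_8 = 21, F_9 = 34, F_2 = 1, F_3 = 2.
Sum = 21 * 34 - 1 * 2 = 712.

712


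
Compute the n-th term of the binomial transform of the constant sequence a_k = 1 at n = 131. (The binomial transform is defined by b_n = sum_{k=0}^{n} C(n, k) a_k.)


With a_k = 1 for all k, b_n = sum_{k=0}^{n} C(n, k) = 2^n by the binomial theorem.
For n = 131: 2^131 = 2722258935367507707706996859454145691648.

2722258935367507707706996859454145691648


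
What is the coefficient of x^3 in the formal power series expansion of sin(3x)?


The Maclaurin series is sin(t) = sum_{k>=0} (-1)^k t^(2k+1) / (2k+1)!, so substituting t = 3x, only odd powers of x are nonzero, with coefficient of x^(2k+1) equal to (-1)^k 3^(2k+1) / (2k+1)!.
Write 3 = 2*1 + 1, giving the coefficient (-1)^1 * 3^3 / 3! = -27/6 = -9/2.

-9/2


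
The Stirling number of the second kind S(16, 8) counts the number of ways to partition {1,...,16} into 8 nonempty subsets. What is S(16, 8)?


Using the explicit formula S(n,k) = (1/k!) sum_{j=0}^{k} (-1)^(k-j) C(k,j) j^n:
S(16, 8) = 2141764053
Equivalently, S(n,k) is n! times the coefficient of x^n in the EGF (e^x - 1)^k / k!.

2141764053


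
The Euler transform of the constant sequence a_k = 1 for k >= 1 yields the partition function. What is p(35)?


The Euler transform converts the sequence a_k = 1 into the number of integer partitions.
Using the recurrence or dynamic programming:
p(35) = 14883

14883


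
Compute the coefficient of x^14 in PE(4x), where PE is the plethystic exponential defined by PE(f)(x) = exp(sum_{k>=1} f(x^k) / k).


With f(x) = 4x, the exponent is sum_{k>=1} 4 x^k / k = 4 * (-ln(1 - x)). Exponentiating:
PE(4x) = exp(-4 ln(1 - x)) = 1/(1 - x)^4.
By the negative binomial expansion, [x^n] 1/(1 - x)^4 = C(n + 3, 3).
For n = 14: C(17, 3) = 680.

680


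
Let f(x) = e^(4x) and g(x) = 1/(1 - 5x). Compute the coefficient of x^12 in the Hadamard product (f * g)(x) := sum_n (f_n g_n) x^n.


Expanding: f_k = 4^k/k! (from e^(4x)) and g_k = 5^k (from 1/(1 - 5x)). So the Hadamard coefficient (f * g)_k = 4^k 5^k / k! = (20)^k / k!.
For k = 12: 20^12/12! = 4096000000000000/479001600 = 160000000000/18711.

160000000000/18711


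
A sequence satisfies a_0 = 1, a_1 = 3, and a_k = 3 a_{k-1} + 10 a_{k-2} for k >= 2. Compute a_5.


The characteristic equation is t^2 - 3 t - 10 = 0, with roots r_1 = 5 and r_2 = -2 (so c_1 = r_1 + r_2, c_2 = -r_1 r_2 as required).
One can use the closed form a_n = A r_1^n + B r_2^n, but direct iteration is more reliable:
a_0 = 1, a_1 = 3, a_2 = 19, a_3 = 87, a_4 = 451, a_5 = 2223.
So a_5 = 2223.

2223


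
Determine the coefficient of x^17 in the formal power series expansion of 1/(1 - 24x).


The geometric series identity gives 1/(1 - c x) = sum_{k>=0} c^k x^k, so the coefficient of x^k is c^k.
Here c = 24 and k = 17.
Computing: 24^17 = 290797794982682557415424

290797794982682557415424
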